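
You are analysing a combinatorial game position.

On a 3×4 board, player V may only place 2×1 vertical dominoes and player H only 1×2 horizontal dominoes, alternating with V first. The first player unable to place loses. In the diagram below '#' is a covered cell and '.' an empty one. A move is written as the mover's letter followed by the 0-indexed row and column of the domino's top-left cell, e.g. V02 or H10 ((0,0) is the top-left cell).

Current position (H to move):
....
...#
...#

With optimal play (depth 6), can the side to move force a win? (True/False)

H winning at [..../...#/...#]: True

p1 H@[..../...#/...#]: H00[##../...#/...#]-1 H01[.##./...#/...#]-1 H02[..##/...#/...#]-1 H10[..../##.#/...#]+1* H11[..../.###/...#]+1 H20[..../...#/##.#]-1 H21[..../...#/.###]-1
p2 V@[..../##.#/...#]: V02[..#./####/...#]-1* V12[..../####/..##]-1
p3 H@[..#./####/...#]: H00[###./####/...#]+1* H20[..#./####/##.#]+1 H21[..#./####/.###]+1
p4 V@[###./####/...#] terminal -1; root [..../...#/...#] d6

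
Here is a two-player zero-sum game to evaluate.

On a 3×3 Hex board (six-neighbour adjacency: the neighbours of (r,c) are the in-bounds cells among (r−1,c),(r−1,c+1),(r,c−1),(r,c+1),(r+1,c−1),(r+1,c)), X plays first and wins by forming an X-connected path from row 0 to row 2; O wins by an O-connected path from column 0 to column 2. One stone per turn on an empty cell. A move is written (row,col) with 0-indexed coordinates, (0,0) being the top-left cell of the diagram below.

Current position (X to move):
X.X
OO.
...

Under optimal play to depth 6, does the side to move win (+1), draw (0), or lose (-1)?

ply 1, X at X.X/OO./... | (0,1)=-1→XXX/OO./...; (1,2)=+1→X.X/OOX/...*; (2,0)=-1→X.X/OO./X..; (2,1)=-1→X.X/OO./.X.; (2,2)=-1→X.X/OO./..X
ply 2, O at X.X/OOX/... | (0,1)=-1→XOX/OOX/...*; (2,0)=-1→X.X/OOX/O..; (2,1)=-1→X.X/OOX/.O.; (2,2)=-1→X.X/OOX/..O
ply 3, X at XOX/OOX/... | (2,0)=+1→XOX/OOX/X..*; (2,1)=+1→XOX/OOX/.X.; (2,2)=+1→XOX/OOX/..X
ply 4, O at XOX/OOX/X.. | (2,1)=-1→XOX/OOX/XO.*; (2,2)=-1→XOX/OOX/X.O
ply 5, X at XOX/OOX/XO. | (2,2)=+1→XOX/OOX/XOX*
ply 6: XOX/OOX/XOX is terminal -1 (O); from X.X/OO./... depth 6

value(X.X/OO./..., X) = +1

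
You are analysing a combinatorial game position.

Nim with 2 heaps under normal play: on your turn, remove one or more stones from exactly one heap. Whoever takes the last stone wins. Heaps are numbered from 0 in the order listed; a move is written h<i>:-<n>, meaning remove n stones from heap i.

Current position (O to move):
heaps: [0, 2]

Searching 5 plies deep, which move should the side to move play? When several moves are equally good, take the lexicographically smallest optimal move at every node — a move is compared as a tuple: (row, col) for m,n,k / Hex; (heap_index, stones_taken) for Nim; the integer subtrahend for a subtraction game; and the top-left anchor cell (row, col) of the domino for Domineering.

ply 1, O at (0,2) | h1:-1=-1→(0,1); h1:-2=+1→(0,0)*
ply 2: (0,0) is terminal -1 (X); from (0,2) depth 5

O's best at [(0,2)]: h1:-2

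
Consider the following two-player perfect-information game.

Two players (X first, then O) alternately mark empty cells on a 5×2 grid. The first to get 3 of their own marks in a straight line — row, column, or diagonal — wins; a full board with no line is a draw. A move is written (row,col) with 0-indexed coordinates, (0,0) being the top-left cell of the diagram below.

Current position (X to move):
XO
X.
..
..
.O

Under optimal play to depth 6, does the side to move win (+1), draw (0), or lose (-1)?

value(XO/X./../../.O, X) = +1

ply 1, X at XO/X./../../.O | (1,1)=+0→XO/XX/../../.O; (2,0)=+1→XO/X./X./../.O*; (2,1)=+0→XO/X./.X/../.O; (3,0)=+0→XO/X./../X./.O; (3,1)=+0→XO/X./../.X/.O; (4,0)=+0→XO/X./../../XO
ply 2: XO/X./X./../.O is terminal -1 (O); from XO/X./../../.O depth 6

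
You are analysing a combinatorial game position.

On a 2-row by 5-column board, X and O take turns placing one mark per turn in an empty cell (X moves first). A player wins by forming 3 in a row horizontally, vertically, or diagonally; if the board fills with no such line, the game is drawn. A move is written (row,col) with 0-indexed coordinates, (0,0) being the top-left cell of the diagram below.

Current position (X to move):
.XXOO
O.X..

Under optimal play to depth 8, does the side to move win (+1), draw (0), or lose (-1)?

p1 X@[.XXOO/O.X..]: (0,0)[XXXOO/O.X..]+1* (1,1)[.XXOO/OXX..]+1 (1,3)[.XXOO/O.XX.]+1 (1,4)[.XXOO/O.X.X]+1
p2 O@[XXXOO/O.X..] terminal -1; root [.XXOO/O.X..] d8

value(.XXOO/O.X.., X) = +1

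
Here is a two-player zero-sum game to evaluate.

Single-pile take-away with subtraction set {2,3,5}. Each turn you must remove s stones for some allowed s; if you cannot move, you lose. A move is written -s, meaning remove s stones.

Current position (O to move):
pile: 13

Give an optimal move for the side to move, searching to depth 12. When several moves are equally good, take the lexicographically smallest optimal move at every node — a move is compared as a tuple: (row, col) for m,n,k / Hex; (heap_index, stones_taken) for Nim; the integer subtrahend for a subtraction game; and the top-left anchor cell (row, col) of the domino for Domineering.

O's best at [13]: -5

p1 O@[13]: -2[11]-1 -3[10]-1 -5[8]+1*
p2 X@[8]: -2[6]-1* -3[5]-1 -5[3]-1
p3 O@[6]: -2[4]-1 -3[3]-1 -5[1]+1*
p4 X@[1] terminal -1; root [13] d12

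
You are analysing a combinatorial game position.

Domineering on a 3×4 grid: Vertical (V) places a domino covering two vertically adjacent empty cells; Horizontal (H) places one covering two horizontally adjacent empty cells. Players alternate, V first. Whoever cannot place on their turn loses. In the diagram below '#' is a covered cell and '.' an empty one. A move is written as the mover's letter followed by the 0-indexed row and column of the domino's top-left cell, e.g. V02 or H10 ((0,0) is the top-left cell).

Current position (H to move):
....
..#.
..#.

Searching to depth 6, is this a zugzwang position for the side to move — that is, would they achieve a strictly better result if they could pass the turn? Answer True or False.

ply 1, H at ..../..#./..#. | H00=-1→##../..#./..#.; H01=-1→.##./..#./..#.; H02=-1→..##/..#./..#.; H10=+1→..../###./..#.*; H20=-1→..../..#./###.
ply 2, V at ..../###./..#. | V03=-1→...#/####/..#.*; V13=-1→..../####/..##
ply 3, H at ...#/####/..#. | H00=+1→##.#/####/..#.*; H01=+1→.###/####/..#.; H20=+1→...#/####/###.
ply 4: ##.#/####/..#. is terminal -1 (V); from ..../..#./..#. depth 6
suppose H passes — search the same position with V to move:
pass> ply 1, V at ..../..#./..#. | V00=+1→#.../#.#./..#.*; V01=+1→.#../.##./..#.; V03=-1→...#/..##/..#.; V10=+1→..../#.#./#.#.; V11=+1→..../.##./.##.; V13=-1→..../..##/..##
pass> ply 2, H at #.../#.#./..#. | H01=-1→###./#.#./..#.*; H02=-1→#.##/#.#./..#.; H20=-1→#.../#.#./###.
pass> ply 3, V at ###./#.#./..#. | V03=-1→####/#.##/..#.; V11=+1→###./###./.##.*; V13=-1→###./#.##/..##
pass> ply 4: ###./###./.##. is terminal -1 (H); from ..../..#./..#. depth 6
for H: play +1, pass -1

zugzwang(..../..#./..#., H) = False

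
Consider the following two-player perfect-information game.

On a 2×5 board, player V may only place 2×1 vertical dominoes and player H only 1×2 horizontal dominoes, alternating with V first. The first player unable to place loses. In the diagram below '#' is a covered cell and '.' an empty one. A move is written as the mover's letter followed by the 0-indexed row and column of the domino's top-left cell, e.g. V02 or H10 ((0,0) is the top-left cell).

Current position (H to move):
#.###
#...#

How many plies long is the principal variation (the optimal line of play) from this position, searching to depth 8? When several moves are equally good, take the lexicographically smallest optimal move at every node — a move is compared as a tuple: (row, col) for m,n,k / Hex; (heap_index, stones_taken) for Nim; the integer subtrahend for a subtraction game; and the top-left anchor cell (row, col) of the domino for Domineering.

PV length from [#.###/#...#]: 1 ply

ply 1, H at #.###/#...# | H11=+1→#.###/###.#*; H12=-1→#.###/#.###
ply 2: #.###/###.# is terminal -1 (V); from #.###/#...# depth 8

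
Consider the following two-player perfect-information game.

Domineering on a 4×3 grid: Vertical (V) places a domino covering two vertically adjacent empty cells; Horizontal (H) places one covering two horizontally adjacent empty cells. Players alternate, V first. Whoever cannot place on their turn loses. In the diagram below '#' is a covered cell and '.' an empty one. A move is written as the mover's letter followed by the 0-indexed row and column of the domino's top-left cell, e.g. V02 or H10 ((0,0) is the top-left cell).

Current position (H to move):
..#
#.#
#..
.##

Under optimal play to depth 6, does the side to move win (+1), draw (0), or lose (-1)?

p1 H@[..#/#.#/#../.##]: H00[###/#.#/#../.##]-1* H21[..#/#.#/###/.##]-1
p2 V@[###/#.#/#../.##]: V11[###/###/##./.##]+1*
p3 H@[###/###/##./.##] terminal -1; root [..#/#.#/#../.##] d6

value(..#/#.#/#../.##, H) = -1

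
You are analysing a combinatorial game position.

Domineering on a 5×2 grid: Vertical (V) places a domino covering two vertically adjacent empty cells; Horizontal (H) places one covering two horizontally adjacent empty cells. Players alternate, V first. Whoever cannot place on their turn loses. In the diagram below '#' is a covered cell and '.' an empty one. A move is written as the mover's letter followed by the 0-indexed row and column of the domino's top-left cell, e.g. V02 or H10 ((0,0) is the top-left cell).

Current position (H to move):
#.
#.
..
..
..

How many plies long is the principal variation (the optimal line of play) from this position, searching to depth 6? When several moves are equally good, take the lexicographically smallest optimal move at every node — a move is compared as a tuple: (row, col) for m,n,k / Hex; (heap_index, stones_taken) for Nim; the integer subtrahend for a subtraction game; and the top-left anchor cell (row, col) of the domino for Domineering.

PV length from [#./#./../../..]: 3 plies

ply 1, H at #./#./../../.. | H20=-1→#./#./##/../..; H30=+1→#./#./../##/..*; H40=-1→#./#./../../##
ply 2, V at #./#./../##/.. | V01=-1→##/##/../##/..*; V11=-1→#./##/.#/##/..
ply 3, H at ##/##/../##/.. | H20=+1→##/##/##/##/..*; H40=+1→##/##/../##/##
ply 4: ##/##/##/##/.. is terminal -1 (V); from #./#./../../.. depth 6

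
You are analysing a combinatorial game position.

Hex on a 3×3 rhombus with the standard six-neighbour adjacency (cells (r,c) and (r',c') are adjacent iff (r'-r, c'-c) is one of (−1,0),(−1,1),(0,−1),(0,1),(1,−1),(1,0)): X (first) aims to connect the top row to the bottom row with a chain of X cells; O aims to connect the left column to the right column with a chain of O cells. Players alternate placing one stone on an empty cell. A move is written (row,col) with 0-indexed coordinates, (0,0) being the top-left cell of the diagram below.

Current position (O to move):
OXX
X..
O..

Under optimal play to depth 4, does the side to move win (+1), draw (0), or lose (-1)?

value(OXX/X../O.., O) = +1

[OXX/X../O..] O move#1: (1,1):-1/OXX/XO./O.., (1,2):+1/OXX/X.O/O..*, (2,1):+1/OXX/X../OO., (2,2):-1/OXX/X../O.O
[OXX/X.O/O..] X move#2: (1,1):-1/OXX/XXO/O..*, (2,1):-1/OXX/X.O/OX., (2,2):-1/OXX/X.O/O.X
[OXX/XXO/O..] O move#3: (2,1):+1/OXX/XXO/OO.*, (2,2):-1/OXX/XXO/O.O
[OXX/XXO/OO.] end (terminal -1, X#4); searched OXX/X../O.. to 4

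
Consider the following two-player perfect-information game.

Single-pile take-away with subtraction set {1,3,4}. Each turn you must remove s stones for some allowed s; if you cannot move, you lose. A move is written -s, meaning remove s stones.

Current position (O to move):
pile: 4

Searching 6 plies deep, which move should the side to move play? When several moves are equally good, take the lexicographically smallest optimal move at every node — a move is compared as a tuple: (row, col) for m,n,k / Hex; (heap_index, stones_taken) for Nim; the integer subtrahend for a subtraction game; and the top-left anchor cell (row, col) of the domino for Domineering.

[4] O move#1: -1:-1/3, -3:-1/1, -4:+1/0*
[0] end (terminal -1, X#2); searched 4 to 6

O's best at [4]: -4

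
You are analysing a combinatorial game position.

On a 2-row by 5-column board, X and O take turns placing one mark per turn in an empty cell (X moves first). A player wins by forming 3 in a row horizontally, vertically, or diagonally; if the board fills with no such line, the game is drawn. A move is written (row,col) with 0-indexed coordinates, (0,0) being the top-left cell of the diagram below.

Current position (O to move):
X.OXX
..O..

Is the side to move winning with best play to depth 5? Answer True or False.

[X.OXX/..O..] O move#1: (0,1):+0/XOOXX/..O.., (1,0):+0/X.OXX/O.O.., (1,1):+1/X.OXX/.OO..*, (1,3):+1/X.OXX/..OO., (1,4):+0/X.OXX/..O.O
[X.OXX/.OO..] X move#2: (0,1):-1/XXOXX/.OO..*, (1,0):-1/X.OXX/XOO.., (1,3):-1/X.OXX/.OOX., (1,4):-1/X.OXX/.OO.X
[XXOXX/.OO..] O move#3: (1,0):+1/XXOXX/OOO..*, (1,3):+1/XXOXX/.OOO., (1,4):+1/XXOXX/.OO.O
[XXOXX/OOO..] end (terminal -1, X#4); searched X.OXX/..O.. to 5

O winning at [X.OXX/..O..]: True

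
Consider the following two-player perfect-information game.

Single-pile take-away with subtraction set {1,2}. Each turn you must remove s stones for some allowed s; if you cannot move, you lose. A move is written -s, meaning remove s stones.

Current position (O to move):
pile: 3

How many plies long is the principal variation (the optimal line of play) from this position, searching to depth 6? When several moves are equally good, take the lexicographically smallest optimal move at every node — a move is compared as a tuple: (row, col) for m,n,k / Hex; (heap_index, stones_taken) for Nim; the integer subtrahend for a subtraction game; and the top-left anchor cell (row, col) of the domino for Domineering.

ply 1, O at 3 | -1=-1→2*; -2=-1→1
ply 2, X at 2 | -1=-1→1; -2=+1→0*
ply 3: 0 is terminal -1 (O); from 3 depth 6

PV length from [3]: 2 plies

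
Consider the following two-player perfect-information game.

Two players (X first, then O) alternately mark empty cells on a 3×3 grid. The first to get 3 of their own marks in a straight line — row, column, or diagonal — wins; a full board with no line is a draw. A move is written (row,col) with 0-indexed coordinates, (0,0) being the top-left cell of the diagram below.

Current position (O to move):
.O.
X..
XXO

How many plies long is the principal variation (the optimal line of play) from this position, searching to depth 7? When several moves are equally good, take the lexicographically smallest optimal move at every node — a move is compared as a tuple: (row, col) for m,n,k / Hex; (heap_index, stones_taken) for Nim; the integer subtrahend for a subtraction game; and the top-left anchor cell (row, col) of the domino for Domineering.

ply 1, O at .O./X../XXO | (0,0)=+1→OO./X../XXO*; (0,2)=-1→.OO/X../XXO; (1,1)=-1→.O./XO./XXO; (1,2)=-1→.O./X.O/XXO
ply 2, X at OO./X../XXO | (0,2)=-1→OOX/X../XXO*; (1,1)=-1→OO./XX./XXO; (1,2)=-1→OO./X.X/XXO
ply 3, O at OOX/X../XXO | (1,1)=+1→OOX/XO./XXO*; (1,2)=-1→OOX/X.O/XXO
ply 4: OOX/XO./XXO is terminal -1 (X); from .O./X../XXO depth 7

PV length from [.O./X../XXO]: 3 plies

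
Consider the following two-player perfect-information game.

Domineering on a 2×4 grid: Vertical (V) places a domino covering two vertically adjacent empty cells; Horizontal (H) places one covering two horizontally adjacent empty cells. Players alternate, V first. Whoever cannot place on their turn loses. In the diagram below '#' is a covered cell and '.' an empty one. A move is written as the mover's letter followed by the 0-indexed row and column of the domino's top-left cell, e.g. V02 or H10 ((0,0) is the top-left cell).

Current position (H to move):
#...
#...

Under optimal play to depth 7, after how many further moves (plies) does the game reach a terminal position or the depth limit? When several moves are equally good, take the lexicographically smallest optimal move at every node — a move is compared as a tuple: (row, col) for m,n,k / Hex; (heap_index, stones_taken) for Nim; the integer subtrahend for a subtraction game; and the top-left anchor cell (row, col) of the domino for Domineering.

ply 1, H at #.../#... | H01=+1→###./#...*; H02=+1→#.##/#...; H11=+1→#.../###.; H12=+1→#.../#.##
ply 2, V at ###./#... | V03=-1→####/#..#*
ply 3, H at ####/#..# | H11=+1→####/####*
ply 4: ####/#### is terminal -1 (V); from #.../#... depth 7

PV length from [#.../#...]: 3 plies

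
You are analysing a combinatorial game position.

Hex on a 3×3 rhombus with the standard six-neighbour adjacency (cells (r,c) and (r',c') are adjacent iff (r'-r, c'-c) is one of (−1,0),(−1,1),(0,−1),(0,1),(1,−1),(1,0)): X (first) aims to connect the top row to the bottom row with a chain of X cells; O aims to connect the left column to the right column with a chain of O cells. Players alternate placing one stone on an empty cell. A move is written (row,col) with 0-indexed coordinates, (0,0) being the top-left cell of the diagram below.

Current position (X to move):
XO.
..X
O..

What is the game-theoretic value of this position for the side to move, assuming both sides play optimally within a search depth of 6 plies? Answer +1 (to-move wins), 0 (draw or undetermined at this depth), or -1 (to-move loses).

ply 1, X at XO./..X/O.. | (0,2)=+1→XOX/..X/O..*; (1,0)=+1→XO./X.X/O..; (1,1)=+1→XO./.XX/O..; (2,1)=-1→XO./..X/OX.; (2,2)=-1→XO./..X/O.X
ply 2, O at XOX/..X/O.. | (1,0)=-1→XOX/O.X/O..*; (1,1)=-1→XOX/.OX/O..; (2,1)=-1→XOX/..X/OO.; (2,2)=-1→XOX/..X/O.O
ply 3, X at XOX/O.X/O.. | (1,1)=+1→XOX/OXX/O..*; (2,1)=+1→XOX/O.X/OX.; (2,2)=+1→XOX/O.X/O.X
ply 4, O at XOX/OXX/O.. | (2,1)=-1→XOX/OXX/OO.*; (2,2)=-1→XOX/OXX/O.O
ply 5, X at XOX/OXX/OO. | (2,2)=+1→XOX/OXX/OOX*
ply 6: XOX/OXX/OOX is terminal -1 (O); from XO./..X/O.. depth 6

value(XO./..X/O.., X) = +1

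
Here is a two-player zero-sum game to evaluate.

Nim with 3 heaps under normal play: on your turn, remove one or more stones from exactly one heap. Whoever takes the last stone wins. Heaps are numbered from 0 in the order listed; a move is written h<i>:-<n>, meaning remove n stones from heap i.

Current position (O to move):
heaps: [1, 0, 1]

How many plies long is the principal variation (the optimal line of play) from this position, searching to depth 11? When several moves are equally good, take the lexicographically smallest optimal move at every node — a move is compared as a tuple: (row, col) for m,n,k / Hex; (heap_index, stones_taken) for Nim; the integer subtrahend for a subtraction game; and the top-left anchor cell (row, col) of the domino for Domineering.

[(1,0,1)] O move#1: h0:-1:-1/(0,0,1)*, h2:-1:-1/(1,0,0)
[(0,0,1)] X move#2: h2:-1:+1/(0,0,0)*
[(0,0,0)] end (terminal -1, O#3); searched (1,0,1) to 11

PV length from [(1,0,1)]: 2 plies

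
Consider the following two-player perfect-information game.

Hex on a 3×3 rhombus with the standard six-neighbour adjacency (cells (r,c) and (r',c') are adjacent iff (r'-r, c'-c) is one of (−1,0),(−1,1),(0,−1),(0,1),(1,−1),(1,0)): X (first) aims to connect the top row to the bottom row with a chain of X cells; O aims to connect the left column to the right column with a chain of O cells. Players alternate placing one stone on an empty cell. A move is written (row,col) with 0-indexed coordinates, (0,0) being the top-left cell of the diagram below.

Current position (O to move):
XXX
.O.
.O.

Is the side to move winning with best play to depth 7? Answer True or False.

O winning at [XXX/.O./.O.]: True

p1 O@[XXX/.O./.O.]: (1,0)[XXX/OO./.O.]+1* (1,2)[XXX/.OO/.O.]+1 (2,0)[XXX/.O./OO.]+1 (2,2)[XXX/.O./.OO]+1
p2 X@[XXX/OO./.O.]: (1,2)[XXX/OOX/.O.]-1* (2,0)[XXX/OO./XO.]-1 (2,2)[XXX/OO./.OX]-1
p3 O@[XXX/OOX/.O.]: (2,0)[XXX/OOX/OO.]-1 (2,2)[XXX/OOX/.OO]+1*
p4 X@[XXX/OOX/.OO] terminal -1; root [XXX/.O./.O.] d7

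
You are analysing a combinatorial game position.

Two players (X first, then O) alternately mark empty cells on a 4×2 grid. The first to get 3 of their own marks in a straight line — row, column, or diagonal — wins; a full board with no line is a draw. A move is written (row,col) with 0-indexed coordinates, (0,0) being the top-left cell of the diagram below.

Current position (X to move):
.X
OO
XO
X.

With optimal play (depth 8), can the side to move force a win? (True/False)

[.X/OO/XO/X.] X move#1: (0,0):-1/XX/OO/XO/X., (3,1):+0/.X/OO/XO/XX*
[.X/OO/XO/XX] O move#2: (0,0):+0/OX/OO/XO/XX*
[OX/OO/XO/XX] end (terminal +0, X#3); searched .X/OO/XO/X. to 8

X winning at [.X/OO/XO/X.]: False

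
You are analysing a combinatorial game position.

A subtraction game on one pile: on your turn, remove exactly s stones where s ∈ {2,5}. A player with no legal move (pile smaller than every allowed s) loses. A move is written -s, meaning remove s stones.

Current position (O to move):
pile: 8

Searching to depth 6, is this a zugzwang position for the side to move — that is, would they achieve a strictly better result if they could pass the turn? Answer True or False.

[8] O move#1: -2:-1/6*, -5:-1/3
[6] X move#2: -2:+1/4*, -5:+1/1
[4] O move#3: -2:-1/2*
[2] X move#4: -2:+1/0*
[0] end (terminal -1, O#5); searched 8 to 6
if O skipped the turn, X would face:
~ [8] X move#1: -2:-1/6*, -5:-1/3
~ [6] O move#2: -2:+1/4*, -5:+1/1
~ [4] X move#3: -2:-1/2*
~ [2] O move#4: -2:+1/0*
~ [0] end (terminal -1, X#5); searched 8 to 6
compare (O): move=-1 vs pass=+1

zugzwang(8, O) = True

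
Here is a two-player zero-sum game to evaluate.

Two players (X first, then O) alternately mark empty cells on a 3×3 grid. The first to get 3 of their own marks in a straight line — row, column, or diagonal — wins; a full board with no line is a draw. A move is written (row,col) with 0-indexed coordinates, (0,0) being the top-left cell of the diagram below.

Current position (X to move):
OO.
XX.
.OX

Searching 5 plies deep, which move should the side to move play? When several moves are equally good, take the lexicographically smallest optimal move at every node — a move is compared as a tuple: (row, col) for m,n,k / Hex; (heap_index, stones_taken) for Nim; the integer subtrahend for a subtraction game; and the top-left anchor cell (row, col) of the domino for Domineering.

ply 1, X at OO./XX./.OX | (0,2)=+1→OOX/XX./.OX*; (1,2)=+1→OO./XXX/.OX; (2,0)=-1→OO./XX./XOX
ply 2, O at OOX/XX./.OX | (1,2)=-1→OOX/XXO/.OX*; (2,0)=-1→OOX/XX./OOX
ply 3, X at OOX/XXO/.OX | (2,0)=+1→OOX/XXO/XOX*
ply 4: OOX/XXO/XOX is terminal -1 (O); from OO./XX./.OX depth 5

X's best at [OO./XX./.OX]: (0,2)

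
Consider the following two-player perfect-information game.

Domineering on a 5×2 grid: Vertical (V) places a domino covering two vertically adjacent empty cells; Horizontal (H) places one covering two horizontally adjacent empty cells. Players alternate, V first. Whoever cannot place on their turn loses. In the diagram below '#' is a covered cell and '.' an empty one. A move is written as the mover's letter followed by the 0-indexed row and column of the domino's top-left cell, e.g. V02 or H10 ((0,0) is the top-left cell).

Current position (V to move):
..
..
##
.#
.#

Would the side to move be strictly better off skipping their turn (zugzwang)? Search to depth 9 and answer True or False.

[../../##/.#/.#] V move#1: V00:+1/#./#./##/.#/.#*, V01:+1/.#/.#/##/.#/.#, V30:-1/../../##/##/##
[#./#./##/.#/.#] end (terminal -1, H#2); searched ../../##/.#/.# to 9
pass branch (H moves first from the same position):
  | [../../##/.#/.#] H move#1: H00:+1/##/../##/.#/.#*, H10:+1/../##/##/.#/.#
  | [##/../##/.#/.#] V move#2: V30:-1/##/../##/##/##*
  | [##/../##/##/##] H move#3: H10:+1/##/##/##/##/##*
  | [##/##/##/##/##] end (terminal -1, V#4); searched ../../##/.#/.# to 9
V moving scores +1; V passing scores -1

zugzwang(../../##/.#/.#, V) = False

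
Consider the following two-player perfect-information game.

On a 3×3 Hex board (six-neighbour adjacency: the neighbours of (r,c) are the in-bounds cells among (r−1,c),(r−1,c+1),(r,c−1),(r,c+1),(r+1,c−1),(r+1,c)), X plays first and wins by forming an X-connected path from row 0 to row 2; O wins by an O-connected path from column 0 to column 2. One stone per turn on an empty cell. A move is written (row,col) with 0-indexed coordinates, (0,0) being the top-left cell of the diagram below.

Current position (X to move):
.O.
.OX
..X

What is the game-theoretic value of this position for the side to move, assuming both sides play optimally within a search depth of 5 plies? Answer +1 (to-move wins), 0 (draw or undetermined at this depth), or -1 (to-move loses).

[.O./.OX/..X] X move#1: (0,0):-1/XO./.OX/..X, (0,2):+1/.OX/.OX/..X*, (1,0):-1/.O./XOX/..X, (2,0):-1/.O./.OX/X.X, (2,1):-1/.O./.OX/.XX
[.OX/.OX/..X] end (terminal -1, O#2); searched .O./.OX/..X to 5

value(.O./.OX/..X, X) = +1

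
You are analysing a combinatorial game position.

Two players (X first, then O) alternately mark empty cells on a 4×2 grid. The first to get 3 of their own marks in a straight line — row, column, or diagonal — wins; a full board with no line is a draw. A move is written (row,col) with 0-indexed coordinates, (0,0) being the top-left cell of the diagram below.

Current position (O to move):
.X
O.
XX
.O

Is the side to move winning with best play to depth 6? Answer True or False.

[.X/O./XX/.O] O move#1: (0,0):-1/OX/O./XX/.O, (1,1):+0/.X/OO/XX/.O*, (3,0):-1/.X/O./XX/OO
[.X/OO/XX/.O] X move#2: (0,0):+0/XX/OO/XX/.O*, (3,0):+0/.X/OO/XX/XO
[XX/OO/XX/.O] O move#3: (3,0):+0/XX/OO/XX/OO*
[XX/OO/XX/OO] end (terminal +0, X#4); searched .X/O./XX/.O to 6

O winning at [.X/O./XX/.O]: False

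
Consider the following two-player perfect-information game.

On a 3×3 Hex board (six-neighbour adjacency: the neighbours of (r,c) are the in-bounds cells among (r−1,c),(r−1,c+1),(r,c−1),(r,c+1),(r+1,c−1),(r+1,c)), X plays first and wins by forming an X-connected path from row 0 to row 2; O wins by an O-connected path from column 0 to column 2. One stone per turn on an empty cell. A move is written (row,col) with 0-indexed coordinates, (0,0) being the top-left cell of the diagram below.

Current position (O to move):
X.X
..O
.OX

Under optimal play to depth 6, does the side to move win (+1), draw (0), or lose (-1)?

[X.X/..O/.OX] O move#1: (0,1):-1/XOX/..O/.OX, (1,0):+1/X.X/O.O/.OX*, (1,1):+1/X.X/.OO/.OX, (2,0):+1/X.X/..O/OOX
[X.X/O.O/.OX] X move#2: (0,1):-1/XXX/O.O/.OX*, (1,1):-1/X.X/OXO/.OX, (2,0):-1/X.X/O.O/XOX
[XXX/O.O/.OX] O move#3: (1,1):+1/XXX/OOO/.OX*, (2,0):+1/XXX/O.O/OOX
[XXX/OOO/.OX] end (terminal -1, X#4); searched X.X/..O/.OX to 6

value(X.X/..O/.OX, O) = +1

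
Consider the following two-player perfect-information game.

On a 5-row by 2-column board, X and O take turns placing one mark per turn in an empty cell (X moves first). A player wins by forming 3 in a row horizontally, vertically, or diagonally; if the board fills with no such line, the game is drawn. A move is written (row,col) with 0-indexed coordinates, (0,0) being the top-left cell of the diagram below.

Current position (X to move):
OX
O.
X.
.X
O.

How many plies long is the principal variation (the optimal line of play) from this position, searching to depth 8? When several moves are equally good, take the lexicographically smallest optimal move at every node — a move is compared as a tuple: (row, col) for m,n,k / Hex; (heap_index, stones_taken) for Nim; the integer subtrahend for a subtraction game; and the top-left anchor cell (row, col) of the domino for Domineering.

[OX/O./X./.X/O.] X move#1: (1,1):+0/OX/OX/X./.X/O., (2,1):+1/OX/O./XX/.X/O.*, (3,0):+0/OX/O./X./XX/O., (4,1):+0/OX/O./X./.X/OX
[OX/O./XX/.X/O.] O move#2: (1,1):-1/OX/OO/XX/.X/O.*, (3,0):-1/OX/O./XX/OX/O., (4,1):-1/OX/O./XX/.X/OO
[OX/OO/XX/.X/O.] X move#3: (3,0):+0/OX/OO/XX/XX/O., (4,1):+1/OX/OO/XX/.X/OX*
[OX/OO/XX/.X/OX] end (terminal -1, O#4); searched OX/O./X./.X/O. to 8

PV length from [OX/O./X./.X/O.]: 3 plies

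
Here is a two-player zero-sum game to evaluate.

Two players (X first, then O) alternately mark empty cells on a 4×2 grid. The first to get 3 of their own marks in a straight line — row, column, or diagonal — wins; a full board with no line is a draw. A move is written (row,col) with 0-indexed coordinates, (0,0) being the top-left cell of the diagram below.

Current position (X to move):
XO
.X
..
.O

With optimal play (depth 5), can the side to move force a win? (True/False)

[XO/.X/../.O] X move#1: (1,0):+0/XO/XX/../.O*, (2,0):+0/XO/.X/X./.O, (2,1):+0/XO/.X/.X/.O, (3,0):+0/XO/.X/../XO
[XO/XX/../.O] O move#2: (2,0):+0/XO/XX/O./.O*, (2,1):-1/XO/XX/.O/.O, (3,0):-1/XO/XX/../OO
[XO/XX/O./.O] X move#3: (2,1):+0/XO/XX/OX/.O*, (3,0):+0/XO/XX/O./XO
[XO/XX/OX/.O] O move#4: (3,0):+0/XO/XX/OX/OO*
[XO/XX/OX/OO] end (terminal +0, X#5); searched XO/.X/../.O to 5

X winning at [XO/.X/../.O]: False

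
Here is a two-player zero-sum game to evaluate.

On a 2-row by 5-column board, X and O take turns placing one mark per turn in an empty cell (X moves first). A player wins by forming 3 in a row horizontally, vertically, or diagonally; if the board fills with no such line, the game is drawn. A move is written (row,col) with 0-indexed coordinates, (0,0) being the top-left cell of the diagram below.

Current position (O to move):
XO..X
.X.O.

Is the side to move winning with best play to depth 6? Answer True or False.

ply 1, O at XO..X/.X.O. | (0,2)=+0→XOO.X/.X.O.*; (0,3)=+0→XO.OX/.X.O.; (1,0)=+0→XO..X/OX.O.; (1,2)=+0→XO..X/.XOO.; (1,4)=+0→XO..X/.X.OO
ply 2, X at XOO.X/.X.O. | (0,3)=+0→XOOXX/.X.O.*; (1,0)=-1→XOO.X/XX.O.; (1,2)=-1→XOO.X/.XXO.; (1,4)=-1→XOO.X/.X.OX
ply 3, O at XOOXX/.X.O. | (1,0)=+0→XOOXX/OX.O.*; (1,2)=+0→XOOXX/.XOO.; (1,4)=+0→XOOXX/.X.OO
ply 4, X at XOOXX/OX.O. | (1,2)=+0→XOOXX/OXXO.*; (1,4)=+0→XOOXX/OX.OX
ply 5, O at XOOXX/OXXO. | (1,4)=+0→XOOXX/OXXOO*
ply 6: XOOXX/OXXOO is terminal +0 (X); from XO..X/.X.O. depth 6

O winning at [XO..X/.X.O.]: False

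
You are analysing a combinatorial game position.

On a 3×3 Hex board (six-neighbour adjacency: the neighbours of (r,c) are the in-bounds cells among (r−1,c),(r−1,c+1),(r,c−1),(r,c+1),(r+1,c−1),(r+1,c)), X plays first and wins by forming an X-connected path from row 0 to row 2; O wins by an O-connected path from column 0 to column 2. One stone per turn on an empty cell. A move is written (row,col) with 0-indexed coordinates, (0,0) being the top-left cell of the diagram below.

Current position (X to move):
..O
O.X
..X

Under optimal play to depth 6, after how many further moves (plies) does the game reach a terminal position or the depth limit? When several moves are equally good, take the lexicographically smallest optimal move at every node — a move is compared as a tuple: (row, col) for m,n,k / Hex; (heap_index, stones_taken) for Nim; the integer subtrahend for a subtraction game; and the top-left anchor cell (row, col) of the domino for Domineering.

[..O/O.X/..X] X move#1: (0,0):-1/X.O/O.X/..X*, (0,1):-1/.XO/O.X/..X, (1,1):-1/..O/OXX/..X, (2,0):-1/..O/O.X/X.X, (2,1):-1/..O/O.X/.XX
[X.O/O.X/..X] O move#2: (0,1):+1/XOO/O.X/..X*, (1,1):+1/X.O/OOX/..X, (2,0):+1/X.O/O.X/O.X, (2,1):+1/X.O/O.X/.OX
[XOO/O.X/..X] end (terminal -1, X#3); searched ..O/O.X/..X to 6

PV length from [..O/O.X/..X]: 2 plies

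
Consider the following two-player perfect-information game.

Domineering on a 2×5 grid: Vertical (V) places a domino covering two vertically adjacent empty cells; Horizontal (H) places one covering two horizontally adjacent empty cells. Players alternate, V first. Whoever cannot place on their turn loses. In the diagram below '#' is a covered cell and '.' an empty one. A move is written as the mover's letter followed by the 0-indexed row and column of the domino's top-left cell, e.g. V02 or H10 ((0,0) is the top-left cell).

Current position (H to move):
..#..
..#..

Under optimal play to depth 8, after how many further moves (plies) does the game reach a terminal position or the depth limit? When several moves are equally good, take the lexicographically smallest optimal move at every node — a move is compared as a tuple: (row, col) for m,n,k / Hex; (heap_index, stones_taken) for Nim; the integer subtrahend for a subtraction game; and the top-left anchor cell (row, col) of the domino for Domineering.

[..#../..#..] H move#1: H00:-1/###../..#..*, H03:-1/..###/..#.., H10:-1/..#../###.., H13:-1/..#../..###
[###../..#..] V move#2: V03:+1/####./..##.*, V04:+1/###.#/..#.#
[####./..##.] H move#3: H10:-1/####./####.*
[####./####.] V move#4: V04:+1/#####/#####*
[#####/#####] end (terminal -1, H#5); searched ..#../..#.. to 8

PV length from [..#../..#..]: 4 plies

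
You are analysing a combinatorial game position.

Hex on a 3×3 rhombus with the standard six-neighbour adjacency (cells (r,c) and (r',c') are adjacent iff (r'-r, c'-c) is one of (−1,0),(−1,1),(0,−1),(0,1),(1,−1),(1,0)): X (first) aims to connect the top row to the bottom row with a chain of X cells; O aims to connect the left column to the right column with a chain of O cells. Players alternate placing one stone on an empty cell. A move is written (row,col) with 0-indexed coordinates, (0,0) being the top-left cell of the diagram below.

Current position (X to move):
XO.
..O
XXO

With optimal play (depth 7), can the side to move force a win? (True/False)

X winning at [XO./..O/XXO]: True

p1 X@[XO./..O/XXO]: (0,2)[XOX/..O/XXO]+1* (1,0)[XO./X.O/XXO]+1 (1,1)[XO./.XO/XXO]+1
p2 O@[XOX/..O/XXO]: (1,0)[XOX/O.O/XXO]-1* (1,1)[XOX/.OO/XXO]-1
p3 X@[XOX/O.O/XXO]: (1,1)[XOX/OXO/XXO]+1*
p4 O@[XOX/OXO/XXO] terminal -1; root [XO./..O/XXO] d7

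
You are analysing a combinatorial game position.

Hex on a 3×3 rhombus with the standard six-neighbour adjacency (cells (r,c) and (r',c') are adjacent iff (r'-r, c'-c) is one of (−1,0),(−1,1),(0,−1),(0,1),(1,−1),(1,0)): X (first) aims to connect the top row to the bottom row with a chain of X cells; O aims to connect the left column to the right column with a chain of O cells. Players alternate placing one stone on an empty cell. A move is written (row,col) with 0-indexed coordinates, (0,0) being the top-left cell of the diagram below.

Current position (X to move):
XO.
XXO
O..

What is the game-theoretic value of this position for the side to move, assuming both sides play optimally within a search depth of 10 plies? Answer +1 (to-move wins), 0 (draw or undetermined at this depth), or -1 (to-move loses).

value(XO./XXO/O.., X) = +1

[XO./XXO/O..] X move#1: (0,2):-1/XOX/XXO/O.., (2,1):+1/XO./XXO/OX.*, (2,2):-1/XO./XXO/O.X
[XO./XXO/OX.] end (terminal -1, O#2); searched XO./XXO/O.. to 10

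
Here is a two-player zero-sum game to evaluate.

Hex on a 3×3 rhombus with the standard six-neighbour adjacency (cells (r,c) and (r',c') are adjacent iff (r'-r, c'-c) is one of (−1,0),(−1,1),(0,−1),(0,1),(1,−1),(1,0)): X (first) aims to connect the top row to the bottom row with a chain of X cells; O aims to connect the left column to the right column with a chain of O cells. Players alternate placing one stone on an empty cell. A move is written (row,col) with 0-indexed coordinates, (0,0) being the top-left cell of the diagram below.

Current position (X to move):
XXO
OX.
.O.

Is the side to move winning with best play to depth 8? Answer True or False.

ply 1, X at XXO/OX./.O. | (1,2)=+1→XXO/OXX/.O.*; (2,0)=+1→XXO/OX./XO.; (2,2)=+1→XXO/OX./.OX
ply 2, O at XXO/OXX/.O. | (2,0)=-1→XXO/OXX/OO.*; (2,2)=-1→XXO/OXX/.OO
ply 3, X at XXO/OXX/OO. | (2,2)=+1→XXO/OXX/OOX*
ply 4: XXO/OXX/OOX is terminal -1 (O); from XXO/OX./.O. depth 8

X winning at [XXO/OX./.O.]: True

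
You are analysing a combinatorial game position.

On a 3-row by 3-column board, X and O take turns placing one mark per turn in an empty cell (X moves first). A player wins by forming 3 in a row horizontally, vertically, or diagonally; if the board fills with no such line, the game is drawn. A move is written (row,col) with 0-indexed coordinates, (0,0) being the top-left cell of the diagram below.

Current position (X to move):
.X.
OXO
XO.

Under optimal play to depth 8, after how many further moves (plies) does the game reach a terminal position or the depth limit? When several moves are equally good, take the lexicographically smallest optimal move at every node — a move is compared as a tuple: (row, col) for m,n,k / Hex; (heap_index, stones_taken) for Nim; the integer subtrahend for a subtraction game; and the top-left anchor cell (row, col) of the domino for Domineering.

PV length from [.X./OXO/XO.]: 3 plies

[.X./OXO/XO.] X move#1: (0,0):+1/XX./OXO/XO.*, (0,2):+1/.XX/OXO/XO., (2,2):+1/.X./OXO/XOX
[XX./OXO/XO.] O move#2: (0,2):-1/XXO/OXO/XO.*, (2,2):-1/XX./OXO/XOO
[XXO/OXO/XO.] X move#3: (2,2):+1/XXO/OXO/XOX*
[XXO/OXO/XOX] end (terminal -1, O#4); searched .X./OXO/XO. to 8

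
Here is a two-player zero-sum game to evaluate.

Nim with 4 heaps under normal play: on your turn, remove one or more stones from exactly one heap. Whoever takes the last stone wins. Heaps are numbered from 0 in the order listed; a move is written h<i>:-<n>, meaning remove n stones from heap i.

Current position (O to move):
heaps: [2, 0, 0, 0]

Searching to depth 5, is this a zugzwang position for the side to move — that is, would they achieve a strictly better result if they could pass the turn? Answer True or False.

zugzwang((2,0,0,0), O) = False

p1 O@[(2,0,0,0)]: h0:-1[(1,0,0,0)]-1 h0:-2[(0,0,0,0)]+1*
p2 X@[(0,0,0,0)] terminal -1; root [(2,0,0,0)] d5
pass branch (X moves first from the same position):
  | p1 X@[(2,0,0,0)]: h0:-1[(1,0,0,0)]-1 h0:-2[(0,0,0,0)]+1*
  | p2 O@[(0,0,0,0)] terminal -1; root [(2,0,0,0)] d5
O moving scores +1; O passing scores -1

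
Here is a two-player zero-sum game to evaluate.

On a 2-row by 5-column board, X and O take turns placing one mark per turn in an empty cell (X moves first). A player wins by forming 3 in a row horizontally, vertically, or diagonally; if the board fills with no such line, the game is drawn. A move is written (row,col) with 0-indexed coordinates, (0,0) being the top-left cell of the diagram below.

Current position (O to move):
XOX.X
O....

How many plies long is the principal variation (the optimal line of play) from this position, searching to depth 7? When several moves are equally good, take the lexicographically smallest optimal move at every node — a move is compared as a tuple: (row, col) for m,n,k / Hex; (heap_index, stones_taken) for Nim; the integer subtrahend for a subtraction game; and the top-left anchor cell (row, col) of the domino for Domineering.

[XOX.X/O....] O move#1: (0,3):+0/XOXOX/O....*, (1,1):-1/XOX.X/OO..., (1,2):-1/XOX.X/O.O.., (1,3):-1/XOX.X/O..O., (1,4):-1/XOX.X/O...O
[XOXOX/O....] X move#2: (1,1):+0/XOXOX/OX...*, (1,2):+0/XOXOX/O.X.., (1,3):+0/XOXOX/O..X., (1,4):+0/XOXOX/O...X
[XOXOX/OX...] O move#3: (1,2):+0/XOXOX/OXO..*, (1,3):+0/XOXOX/OX.O., (1,4):+0/XOXOX/OX..O
[XOXOX/OXO..] X move#4: (1,3):+0/XOXOX/OXOX.*, (1,4):+0/XOXOX/OXO.X
[XOXOX/OXOX.] O move#5: (1,4):+0/XOXOX/OXOXO*
[XOXOX/OXOXO] end (terminal +0, X#6); searched XOX.X/O.... to 7

PV length from [XOX.X/O....]: 5 plies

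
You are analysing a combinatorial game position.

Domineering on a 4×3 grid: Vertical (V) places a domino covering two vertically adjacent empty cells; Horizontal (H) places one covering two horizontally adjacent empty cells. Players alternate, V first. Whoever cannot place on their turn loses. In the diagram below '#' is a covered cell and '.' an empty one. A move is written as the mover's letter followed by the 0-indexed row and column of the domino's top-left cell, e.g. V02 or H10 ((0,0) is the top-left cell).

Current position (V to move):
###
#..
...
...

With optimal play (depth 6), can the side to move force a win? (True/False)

V winning at [###/#../.../...]: True

ply 1, V at ###/#../.../... | V11=+1→###/##./.#./...*; V12=-1→###/#.#/..#/...; V20=-1→###/#../#../#..; V21=+1→###/#../.#./.#.; V22=-1→###/#../..#/..#
ply 2, H at ###/##./.#./... | H30=-1→###/##./.#./##.*; H31=-1→###/##./.#./.##
ply 3, V at ###/##./.#./##. | V12=+1→###/###/.##/##.*; V22=+1→###/##./.##/###
ply 4: ###/###/.##/##. is terminal -1 (H); from ###/#../.../... depth 6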